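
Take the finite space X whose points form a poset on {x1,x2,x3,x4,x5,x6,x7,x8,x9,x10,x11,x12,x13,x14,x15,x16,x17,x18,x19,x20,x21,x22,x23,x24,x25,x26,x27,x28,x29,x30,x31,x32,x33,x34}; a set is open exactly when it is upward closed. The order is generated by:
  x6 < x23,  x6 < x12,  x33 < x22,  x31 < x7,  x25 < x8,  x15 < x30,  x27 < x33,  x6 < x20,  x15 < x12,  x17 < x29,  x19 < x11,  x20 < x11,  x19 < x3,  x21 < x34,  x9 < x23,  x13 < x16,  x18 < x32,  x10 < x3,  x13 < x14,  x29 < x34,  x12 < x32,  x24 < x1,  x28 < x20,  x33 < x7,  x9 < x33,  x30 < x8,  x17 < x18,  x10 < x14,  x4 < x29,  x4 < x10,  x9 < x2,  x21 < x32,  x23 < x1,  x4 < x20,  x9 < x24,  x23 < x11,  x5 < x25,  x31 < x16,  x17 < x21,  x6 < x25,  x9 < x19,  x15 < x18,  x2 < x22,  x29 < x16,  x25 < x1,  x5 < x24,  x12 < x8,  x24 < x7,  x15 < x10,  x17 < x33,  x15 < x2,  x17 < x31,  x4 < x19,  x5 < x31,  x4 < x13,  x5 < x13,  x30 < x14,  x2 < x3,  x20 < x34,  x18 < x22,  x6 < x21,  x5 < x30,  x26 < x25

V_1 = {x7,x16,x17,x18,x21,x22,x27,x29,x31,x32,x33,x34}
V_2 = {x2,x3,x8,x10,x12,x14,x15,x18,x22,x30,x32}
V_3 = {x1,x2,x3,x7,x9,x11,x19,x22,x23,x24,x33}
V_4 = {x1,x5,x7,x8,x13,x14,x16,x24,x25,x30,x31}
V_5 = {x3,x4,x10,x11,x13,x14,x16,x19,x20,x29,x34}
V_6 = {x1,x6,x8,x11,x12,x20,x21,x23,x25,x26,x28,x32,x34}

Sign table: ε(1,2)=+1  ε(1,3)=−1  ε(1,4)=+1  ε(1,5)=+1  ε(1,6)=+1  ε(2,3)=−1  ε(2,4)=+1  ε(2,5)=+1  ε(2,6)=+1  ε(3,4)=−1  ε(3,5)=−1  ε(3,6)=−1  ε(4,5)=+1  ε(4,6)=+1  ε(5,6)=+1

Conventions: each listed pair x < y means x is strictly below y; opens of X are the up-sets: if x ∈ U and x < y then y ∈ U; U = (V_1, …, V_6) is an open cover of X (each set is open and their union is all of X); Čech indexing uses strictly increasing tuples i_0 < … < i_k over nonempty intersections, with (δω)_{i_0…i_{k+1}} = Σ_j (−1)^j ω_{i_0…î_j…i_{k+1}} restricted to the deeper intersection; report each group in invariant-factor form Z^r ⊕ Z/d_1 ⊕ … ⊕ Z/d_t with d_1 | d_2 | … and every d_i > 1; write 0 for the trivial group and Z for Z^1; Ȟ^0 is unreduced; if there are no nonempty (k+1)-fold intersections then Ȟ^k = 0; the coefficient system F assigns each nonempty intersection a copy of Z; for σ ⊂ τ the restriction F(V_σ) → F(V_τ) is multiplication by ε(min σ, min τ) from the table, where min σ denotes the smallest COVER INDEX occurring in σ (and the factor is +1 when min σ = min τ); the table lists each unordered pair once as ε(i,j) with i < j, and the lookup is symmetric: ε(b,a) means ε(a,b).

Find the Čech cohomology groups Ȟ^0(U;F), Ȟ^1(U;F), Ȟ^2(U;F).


nerve simplices:
  V12={x18,x22,x32} V13={x7,x22,x33} V14={x7,x16,x31} V15={x16,x29,x34} V16={x21,x32,x34} V23={x2,x3,x22} V24={x8,x14,x30} V25={x3,x10,x14} V26={x8,x12,x32} V34={x1,x7,x24} V35={x3,x11,x19} V36={x1,x11,x23} V45={x13,x14,x16} V46={x1,x8,x25} V56={x11,x20,x34}
  V123={x22} V126={x32} V134={x7} V145={x16} V156={x34} V235={x3} V245={x14} V246={x8} V346={x1} V356={x11}
C dims 6,15,10; δ0: rk 5, SNF 1^5; δ1: rk 10, SNF 1^9·2
degree 0: 6−5−0 = 1 → Ȟ^0 ≅ Z
degree 1: 15−10−5 = 0 → Ȟ^1 ≅ 0
degree 2: 10−0−10 = 0 plus torsion [2] → Ȟ^2 ≅ Z/2

Ȟ^0 ≅ Z, Ȟ^1 ≅ 0, Ȟ^2 ≅ Z/2


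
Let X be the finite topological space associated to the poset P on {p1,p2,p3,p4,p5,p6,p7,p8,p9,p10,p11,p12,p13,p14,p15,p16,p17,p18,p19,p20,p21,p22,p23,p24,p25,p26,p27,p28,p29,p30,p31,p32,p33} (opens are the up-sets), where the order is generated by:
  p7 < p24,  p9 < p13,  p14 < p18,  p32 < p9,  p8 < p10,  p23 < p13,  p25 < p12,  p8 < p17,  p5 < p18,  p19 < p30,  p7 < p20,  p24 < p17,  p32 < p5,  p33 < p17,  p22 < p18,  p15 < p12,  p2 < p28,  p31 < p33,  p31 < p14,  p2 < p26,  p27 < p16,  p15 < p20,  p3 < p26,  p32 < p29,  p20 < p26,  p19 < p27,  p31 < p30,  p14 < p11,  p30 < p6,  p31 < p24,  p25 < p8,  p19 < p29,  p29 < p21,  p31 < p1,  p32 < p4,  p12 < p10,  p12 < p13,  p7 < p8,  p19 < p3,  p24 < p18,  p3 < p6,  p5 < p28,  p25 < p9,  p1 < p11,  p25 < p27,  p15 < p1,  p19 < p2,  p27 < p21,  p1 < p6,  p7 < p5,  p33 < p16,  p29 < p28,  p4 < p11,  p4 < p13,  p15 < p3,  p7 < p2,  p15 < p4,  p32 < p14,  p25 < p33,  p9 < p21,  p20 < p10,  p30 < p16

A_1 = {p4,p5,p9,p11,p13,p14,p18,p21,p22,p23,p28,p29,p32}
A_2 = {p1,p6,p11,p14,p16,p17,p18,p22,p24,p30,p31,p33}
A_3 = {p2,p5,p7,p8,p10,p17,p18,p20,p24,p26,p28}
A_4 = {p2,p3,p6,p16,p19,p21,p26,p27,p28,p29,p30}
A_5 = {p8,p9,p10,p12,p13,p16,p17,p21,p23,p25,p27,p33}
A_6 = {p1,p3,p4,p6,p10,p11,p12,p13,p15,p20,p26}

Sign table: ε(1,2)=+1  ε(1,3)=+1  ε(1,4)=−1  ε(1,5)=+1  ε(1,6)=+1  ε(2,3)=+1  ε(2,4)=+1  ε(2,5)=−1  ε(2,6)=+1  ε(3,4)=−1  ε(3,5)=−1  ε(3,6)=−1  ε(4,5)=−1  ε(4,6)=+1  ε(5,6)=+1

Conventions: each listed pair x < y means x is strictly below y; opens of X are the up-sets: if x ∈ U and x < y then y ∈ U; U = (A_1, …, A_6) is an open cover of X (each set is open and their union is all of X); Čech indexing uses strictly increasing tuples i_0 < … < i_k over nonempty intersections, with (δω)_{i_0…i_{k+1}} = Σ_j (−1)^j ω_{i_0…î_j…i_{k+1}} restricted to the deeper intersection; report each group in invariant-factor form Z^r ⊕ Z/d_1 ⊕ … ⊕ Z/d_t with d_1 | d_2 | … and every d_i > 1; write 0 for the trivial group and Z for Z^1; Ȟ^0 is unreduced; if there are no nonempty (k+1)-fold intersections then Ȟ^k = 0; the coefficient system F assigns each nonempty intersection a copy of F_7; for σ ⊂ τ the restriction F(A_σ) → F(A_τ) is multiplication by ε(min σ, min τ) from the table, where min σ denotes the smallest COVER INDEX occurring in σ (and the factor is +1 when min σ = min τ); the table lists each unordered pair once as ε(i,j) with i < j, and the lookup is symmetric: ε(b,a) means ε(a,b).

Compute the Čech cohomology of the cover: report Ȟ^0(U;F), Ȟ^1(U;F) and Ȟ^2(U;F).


Ȟ^0(U;F) ≅ 0, Ȟ^1(U;F) ≅ 0 and Ȟ^2(U;F) ≅ Z/7

intersection data:
  A12={p11,p14,p18,p22} A13={p5,p18,p28} A14={p21,p28,p29} A15={p9,p13,p21,p23} A16={p4,p11,p13} A23={p17,p18,p24} A24={p6,p16,p30} A25={p16,p17,p33} A26={p1,p6,p11} A34={p2,p26,p28} A35={p8,p10,p17} A36={p10,p20,p26} A45={p16,p21,p27} A46={p3,p6,p26} A56={p10,p12,p13}
  A123={p18} A126={p11} A134={p28} A145={p21} A156={p13} A235={p17} A245={p16} A246={p6} A346={p26} A356={p10}
C dims 6,15,10; δ0: rk_F7 6; δ1: rk_F7 9
Ȟ^0 = (6 − 6) − 0 = 0, so Ȟ^0 ≅ 0
Ȟ^1 = (15 − 9) − 6 = 0, so Ȟ^1 ≅ 0
Ȟ^2 = (10 − 0) − 9 = 1, so Ȟ^2 ≅ Z/7


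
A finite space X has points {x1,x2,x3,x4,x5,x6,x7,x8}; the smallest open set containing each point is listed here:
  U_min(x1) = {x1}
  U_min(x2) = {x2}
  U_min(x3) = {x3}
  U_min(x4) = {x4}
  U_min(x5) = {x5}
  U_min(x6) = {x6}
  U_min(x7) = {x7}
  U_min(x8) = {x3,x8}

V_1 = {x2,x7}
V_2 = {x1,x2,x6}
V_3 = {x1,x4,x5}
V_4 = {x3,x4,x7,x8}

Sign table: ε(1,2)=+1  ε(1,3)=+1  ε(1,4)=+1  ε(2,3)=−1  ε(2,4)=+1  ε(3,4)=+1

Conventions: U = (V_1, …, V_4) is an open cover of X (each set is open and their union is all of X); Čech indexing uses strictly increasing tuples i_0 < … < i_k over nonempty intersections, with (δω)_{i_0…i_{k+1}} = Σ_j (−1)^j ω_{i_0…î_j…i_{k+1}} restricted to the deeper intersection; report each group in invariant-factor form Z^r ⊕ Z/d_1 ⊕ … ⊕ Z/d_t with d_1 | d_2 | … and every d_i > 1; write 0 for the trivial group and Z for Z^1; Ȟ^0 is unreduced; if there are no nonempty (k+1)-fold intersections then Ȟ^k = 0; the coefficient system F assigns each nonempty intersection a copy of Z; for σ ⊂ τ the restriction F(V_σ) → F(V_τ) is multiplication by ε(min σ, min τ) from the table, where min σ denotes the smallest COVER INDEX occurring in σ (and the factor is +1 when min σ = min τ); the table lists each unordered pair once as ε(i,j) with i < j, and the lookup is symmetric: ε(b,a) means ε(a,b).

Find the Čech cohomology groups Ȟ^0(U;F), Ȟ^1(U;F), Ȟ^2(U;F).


Ȟ^0(U;F) ≅ 0; Ȟ^1(U;F) ≅ Z/2; Ȟ^2(U;F) ≅ 0

nonempty overlaps:
  V12={x2} V14={x7} V23={x1} V34={x4}
C dims 4,4; δ0: rk 4, SNF 1^3·2
degree 0: 4−4−0 = 0 → Ȟ^0 ≅ 0
degree 1: 4−0−4 = 0 plus torsion [2] → Ȟ^1 ≅ Z/2
degree 2: 0−0−0 = 0 → Ȟ^2 ≅ 0


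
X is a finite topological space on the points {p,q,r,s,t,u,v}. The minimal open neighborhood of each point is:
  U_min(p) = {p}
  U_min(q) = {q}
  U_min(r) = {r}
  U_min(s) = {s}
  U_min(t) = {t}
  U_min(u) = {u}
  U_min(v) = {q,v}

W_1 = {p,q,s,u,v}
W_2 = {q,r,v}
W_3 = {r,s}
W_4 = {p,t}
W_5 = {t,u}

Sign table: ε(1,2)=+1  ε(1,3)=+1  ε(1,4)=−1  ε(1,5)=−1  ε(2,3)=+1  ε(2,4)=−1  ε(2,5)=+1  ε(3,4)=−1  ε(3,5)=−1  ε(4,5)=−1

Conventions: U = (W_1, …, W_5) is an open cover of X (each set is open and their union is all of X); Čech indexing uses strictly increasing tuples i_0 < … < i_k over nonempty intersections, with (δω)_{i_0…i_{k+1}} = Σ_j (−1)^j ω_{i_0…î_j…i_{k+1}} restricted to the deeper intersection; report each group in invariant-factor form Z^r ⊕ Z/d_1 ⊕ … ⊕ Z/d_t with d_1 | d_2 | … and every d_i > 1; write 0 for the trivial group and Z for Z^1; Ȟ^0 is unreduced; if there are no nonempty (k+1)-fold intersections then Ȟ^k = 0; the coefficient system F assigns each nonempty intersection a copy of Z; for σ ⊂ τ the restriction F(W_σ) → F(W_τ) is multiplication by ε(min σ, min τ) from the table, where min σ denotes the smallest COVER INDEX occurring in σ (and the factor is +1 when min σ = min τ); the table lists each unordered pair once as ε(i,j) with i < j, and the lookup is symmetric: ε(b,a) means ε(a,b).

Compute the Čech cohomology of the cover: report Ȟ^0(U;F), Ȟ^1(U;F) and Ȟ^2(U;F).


intersection data:
  W12={q,v} W13={s} W14={p} W15={u} W23={r} W45={t}
C dims 5,6; δ0: rk 5, SNF 1^4·2
Ȟ^0 = (5 − 5) − 0 = 0, so Ȟ^0 ≅ 0
Ȟ^1 = (6 − 0) − 5 = 1 plus torsion [2], so Ȟ^1 ≅ Z ⊕ Z/2
Ȟ^2 = (0 − 0) − 0 = 0, so Ȟ^2 ≅ 0

Ȟ^0 ≅ 0,  Ȟ^1 ≅ Z ⊕ Z/2,  Ȟ^2 ≅ 0


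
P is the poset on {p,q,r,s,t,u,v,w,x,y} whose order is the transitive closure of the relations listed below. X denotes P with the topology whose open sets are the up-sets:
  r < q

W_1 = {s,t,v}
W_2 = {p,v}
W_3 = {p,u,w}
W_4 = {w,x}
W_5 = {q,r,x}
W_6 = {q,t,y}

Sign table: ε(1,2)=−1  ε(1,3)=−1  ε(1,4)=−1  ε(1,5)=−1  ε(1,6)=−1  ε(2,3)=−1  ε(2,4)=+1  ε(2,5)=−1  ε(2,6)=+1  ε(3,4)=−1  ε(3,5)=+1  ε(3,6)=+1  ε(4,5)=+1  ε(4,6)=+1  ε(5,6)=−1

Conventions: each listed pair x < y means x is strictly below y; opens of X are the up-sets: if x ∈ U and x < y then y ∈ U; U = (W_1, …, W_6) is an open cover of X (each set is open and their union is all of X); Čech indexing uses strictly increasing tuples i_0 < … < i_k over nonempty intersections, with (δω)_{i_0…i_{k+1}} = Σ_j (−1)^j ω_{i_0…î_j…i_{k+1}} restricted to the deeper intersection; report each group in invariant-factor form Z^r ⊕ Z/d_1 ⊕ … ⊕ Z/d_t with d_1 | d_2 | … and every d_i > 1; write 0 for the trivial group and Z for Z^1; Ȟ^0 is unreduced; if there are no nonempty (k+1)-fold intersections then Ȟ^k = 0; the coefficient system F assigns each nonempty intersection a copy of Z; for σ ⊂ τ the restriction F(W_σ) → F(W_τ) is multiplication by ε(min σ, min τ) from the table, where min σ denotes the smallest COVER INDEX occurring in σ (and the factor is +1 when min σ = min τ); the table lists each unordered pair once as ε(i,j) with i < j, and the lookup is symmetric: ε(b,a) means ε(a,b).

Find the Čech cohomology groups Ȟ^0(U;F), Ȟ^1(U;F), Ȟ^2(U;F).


nonempty overlaps:
  W12={v} W16={t} W23={p} W34={w} W45={x} W56={q}
C dims 6,6; δ0: rk 6, SNF 1^5·2
degree 0: 6−6−0 = 0 → Ȟ^0 ≅ 0
degree 1: 6−0−6 = 0 plus torsion [2] → Ȟ^1 ≅ Z/2
degree 2: 0−0−0 = 0 → Ȟ^2 ≅ 0

Ȟ^0 = 0, Ȟ^1 = Z/2, Ȟ^2 = 0


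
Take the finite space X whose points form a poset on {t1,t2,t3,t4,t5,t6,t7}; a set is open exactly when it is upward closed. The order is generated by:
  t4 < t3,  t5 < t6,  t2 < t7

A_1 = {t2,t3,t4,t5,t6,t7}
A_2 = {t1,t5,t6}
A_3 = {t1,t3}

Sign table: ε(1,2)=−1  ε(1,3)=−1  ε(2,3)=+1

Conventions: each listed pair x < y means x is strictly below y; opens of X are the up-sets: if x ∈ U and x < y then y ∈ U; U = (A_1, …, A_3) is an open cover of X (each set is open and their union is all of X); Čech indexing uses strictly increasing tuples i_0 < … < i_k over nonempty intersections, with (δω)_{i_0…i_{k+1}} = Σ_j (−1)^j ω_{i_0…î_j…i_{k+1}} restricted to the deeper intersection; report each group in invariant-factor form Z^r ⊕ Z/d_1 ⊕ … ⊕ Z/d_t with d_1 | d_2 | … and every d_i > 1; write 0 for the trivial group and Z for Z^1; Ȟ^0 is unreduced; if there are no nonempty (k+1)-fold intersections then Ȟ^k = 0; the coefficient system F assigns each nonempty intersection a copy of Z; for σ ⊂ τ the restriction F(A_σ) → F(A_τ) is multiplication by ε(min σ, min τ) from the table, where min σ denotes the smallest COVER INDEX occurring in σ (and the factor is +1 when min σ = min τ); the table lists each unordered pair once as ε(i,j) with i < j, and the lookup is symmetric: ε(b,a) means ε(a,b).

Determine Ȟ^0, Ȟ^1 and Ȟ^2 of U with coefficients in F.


Ȟ^0 = Z, Ȟ^1 = Z and Ȟ^2 = 0

nonempty intersections:
  A12={t5,t6} A13={t3} A23={t1}
C dims 3,3; δ0: rk 2, SNF 1^2
Ȟ^0: (3−2)−0=1 ⇒ Z
Ȟ^1: (3−0)−2=1 ⇒ Z
Ȟ^2: (0−0)−0=0 ⇒ 0


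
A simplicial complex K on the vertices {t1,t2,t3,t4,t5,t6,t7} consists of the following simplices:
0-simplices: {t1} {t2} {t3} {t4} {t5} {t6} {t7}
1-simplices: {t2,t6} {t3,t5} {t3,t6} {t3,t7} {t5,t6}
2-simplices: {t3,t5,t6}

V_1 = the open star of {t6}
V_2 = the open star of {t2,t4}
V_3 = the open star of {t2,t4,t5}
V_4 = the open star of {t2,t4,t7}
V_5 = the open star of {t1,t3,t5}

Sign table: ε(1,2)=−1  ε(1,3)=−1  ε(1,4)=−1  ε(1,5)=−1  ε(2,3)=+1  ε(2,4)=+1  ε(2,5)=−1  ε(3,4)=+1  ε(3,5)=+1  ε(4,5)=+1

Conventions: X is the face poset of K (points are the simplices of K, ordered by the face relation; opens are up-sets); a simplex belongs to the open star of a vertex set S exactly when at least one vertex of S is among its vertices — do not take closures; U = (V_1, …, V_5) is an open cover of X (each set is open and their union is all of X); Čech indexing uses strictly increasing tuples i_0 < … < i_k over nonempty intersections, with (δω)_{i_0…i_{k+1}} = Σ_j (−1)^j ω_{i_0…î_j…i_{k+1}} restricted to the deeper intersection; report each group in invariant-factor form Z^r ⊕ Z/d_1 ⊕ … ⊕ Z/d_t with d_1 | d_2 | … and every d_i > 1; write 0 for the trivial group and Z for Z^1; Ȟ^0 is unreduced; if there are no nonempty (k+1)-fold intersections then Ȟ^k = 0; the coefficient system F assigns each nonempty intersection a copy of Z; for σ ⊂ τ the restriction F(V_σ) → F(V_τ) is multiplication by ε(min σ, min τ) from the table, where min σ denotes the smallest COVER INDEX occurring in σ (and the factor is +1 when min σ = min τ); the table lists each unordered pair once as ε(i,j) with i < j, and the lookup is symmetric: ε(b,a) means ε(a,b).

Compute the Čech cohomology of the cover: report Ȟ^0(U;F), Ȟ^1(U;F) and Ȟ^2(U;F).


nerve simplices:
  V1={{t6},{t2,t6},{t3,t6},{t5,t6},{t3,t5,t6}} V2={{t2},{t4},{t2,t6}} V3={{t2},{t4},{t5},{t2,t6},{t3,t5},{t5,t6},{t3,t5,t6}} V4={{t2},{t4},{t7},{t2,t6},{t3,t7}} V5={{t1},{t3},{t5},{t3,t5},{t3,t6},{t3,t7},{t5,t6},{t3,t5,t6}}
  V12={{t2,t6}} V13={{t2,t6},{t5,t6},{t3,t5,t6}} V14={{t2,t6}} V15={{t3,t6},{t5,t6},{t3,t5,t6}} V23={{t2},{t4},{t2,t6}} V24={{t2},{t4},{t2,t6}} V34={{t2},{t4},{t2,t6}} V35={{t5},{t3,t5},{t5,t6},{t3,t5,t6}} V45={{t3,t7}}
  V123={{t2,t6}} V124={{t2,t6}} V134={{t2,t6}} V135={{t5,t6},{t3,t5,t6}} V234={{t2},{t4},{t2,t6}}
  V1234={{t2,t6}}
C dims 5,9,5,1; δ0: rk 4, SNF 1^4; δ1: rk 4, SNF 1^4; δ2: rk 1, SNF 1^1
degree 0: 5−4−0 = 1 → Ȟ^0 ≅ Z
degree 1: 9−4−4 = 1 → Ȟ^1 ≅ Z
degree 2: 5−1−4 = 0 → Ȟ^2 ≅ 0

Ȟ^0 = Z, Ȟ^1 = Z and Ȟ^2 = 0


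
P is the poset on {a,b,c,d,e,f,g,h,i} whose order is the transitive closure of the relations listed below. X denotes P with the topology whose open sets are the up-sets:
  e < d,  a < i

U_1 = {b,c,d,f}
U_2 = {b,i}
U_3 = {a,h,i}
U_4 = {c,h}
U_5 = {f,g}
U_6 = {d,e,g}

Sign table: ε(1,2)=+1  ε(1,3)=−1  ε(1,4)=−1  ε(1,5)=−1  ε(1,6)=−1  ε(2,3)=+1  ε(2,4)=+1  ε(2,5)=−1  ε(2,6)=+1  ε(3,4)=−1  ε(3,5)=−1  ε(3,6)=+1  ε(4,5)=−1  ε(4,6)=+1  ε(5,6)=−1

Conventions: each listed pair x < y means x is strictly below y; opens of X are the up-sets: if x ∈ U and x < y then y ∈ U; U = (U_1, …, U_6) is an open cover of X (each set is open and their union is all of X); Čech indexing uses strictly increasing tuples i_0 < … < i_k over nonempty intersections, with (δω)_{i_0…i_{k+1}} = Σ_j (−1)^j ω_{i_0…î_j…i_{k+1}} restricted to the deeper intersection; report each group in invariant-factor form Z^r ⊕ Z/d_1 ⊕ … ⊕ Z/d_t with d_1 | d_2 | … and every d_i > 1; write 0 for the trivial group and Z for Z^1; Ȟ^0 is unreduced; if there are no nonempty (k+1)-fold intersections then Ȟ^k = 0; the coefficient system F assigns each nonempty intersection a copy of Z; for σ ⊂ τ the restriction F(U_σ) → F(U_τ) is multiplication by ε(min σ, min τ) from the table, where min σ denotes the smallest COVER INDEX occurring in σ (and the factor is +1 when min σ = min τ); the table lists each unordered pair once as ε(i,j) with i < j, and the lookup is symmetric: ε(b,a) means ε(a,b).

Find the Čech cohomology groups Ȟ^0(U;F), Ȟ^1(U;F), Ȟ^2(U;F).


Ȟ^0 = 0, Ȟ^1 = Z ⊕ Z/2, Ȟ^2 = 0

nerve of the cover:
  U12={b} U14={c} U15={f} U16={d} U23={i} U34={h} U56={g}
C dims 6,7; δ0: rk 6, SNF 1^5·2
Ȟ^0 = (6 − 6) − 0 = 0, so Ȟ^0 ≅ 0
Ȟ^1 = (7 − 0) − 6 = 1 plus torsion [2], so Ȟ^1 ≅ Z ⊕ Z/2
Ȟ^2 = (0 − 0) − 0 = 0, so Ȟ^2 ≅ 0


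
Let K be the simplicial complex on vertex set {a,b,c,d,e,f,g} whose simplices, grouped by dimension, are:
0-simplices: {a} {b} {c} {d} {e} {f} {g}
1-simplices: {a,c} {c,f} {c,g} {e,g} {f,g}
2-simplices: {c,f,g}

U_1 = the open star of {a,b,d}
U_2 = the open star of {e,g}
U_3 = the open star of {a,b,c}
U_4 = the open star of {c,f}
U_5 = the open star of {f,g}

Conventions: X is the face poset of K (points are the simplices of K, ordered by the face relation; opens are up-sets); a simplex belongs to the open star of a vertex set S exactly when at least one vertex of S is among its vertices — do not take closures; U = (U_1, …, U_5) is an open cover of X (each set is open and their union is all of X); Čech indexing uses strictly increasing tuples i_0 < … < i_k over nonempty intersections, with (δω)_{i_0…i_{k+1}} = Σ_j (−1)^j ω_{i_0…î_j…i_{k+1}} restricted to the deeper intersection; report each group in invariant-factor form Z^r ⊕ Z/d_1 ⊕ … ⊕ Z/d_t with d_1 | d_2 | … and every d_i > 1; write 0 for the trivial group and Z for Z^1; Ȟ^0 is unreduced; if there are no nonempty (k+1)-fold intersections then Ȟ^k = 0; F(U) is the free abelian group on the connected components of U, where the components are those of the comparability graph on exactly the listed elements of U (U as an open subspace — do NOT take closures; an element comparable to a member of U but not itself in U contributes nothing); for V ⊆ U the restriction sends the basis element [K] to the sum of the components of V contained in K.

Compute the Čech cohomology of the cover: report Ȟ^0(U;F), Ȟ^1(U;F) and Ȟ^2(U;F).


nonempty intersections:
  U1={{a},{b},{d},{a,c}} U2={{e},{g},{c,g},{e,g},{f,g},{c,f,g}} U3={{a},{b},{c},{a,c},{c,f},{c,g},{c,f,g}} U4={{c},{f},{a,c},{c,f},{c,g},{f,g},{c,f,g}} U5={{f},{g},{c,f},{c,g},{e,g},{f,g},{c,f,g}}
  U13={{a},{b},{a,c}} U14={{a,c}} U23={{c,g},{c,f,g}} U24={{c,g},{f,g},{c,f,g}} U25={{g},{c,g},{e,g},{f,g},{c,f,g}} U34={{c},{a,c},{c,f},{c,g},{c,f,g}} U35={{c,f},{c,g},{c,f,g}} U45={{f},{c,f},{c,g},{f,g},{c,f,g}}
  U134={{a,c}} U234={{c,g},{c,f,g}} U235={{c,g},{c,f,g}} U245={{c,g},{f,g},{c,f,g}} U345={{c,f},{c,g},{c,f,g}}
  U2345={{c,g},{c,f,g}}
components per intersection:
  U1: {{a},{a,c}} {{b}} {{d}}
  U2: {{e},{g},{c,g},{e,g},{f,g},{c,f,g}}
  U3: {{a},{c},{a,c},{c,f},{c,g},{c,f,g}} {{b}}
  U4: {{c},{f},{a,c},{c,f},{c,g},{f,g},{c,f,g}}
  U5: {{f},{g},{c,f},{c,g},{e,g},{f,g},{c,f,g}}
  U13: {{a},{a,c}} {{b}}
  U14: {{a,c}}
  U23: {{c,g},{c,f,g}}
  U24: {{c,g},{f,g},{c,f,g}}
  U25: {{g},{c,g},{e,g},{f,g},{c,f,g}}
  U34: {{c},{a,c},{c,f},{c,g},{c,f,g}}
  U35: {{c,f},{c,g},{c,f,g}}
  U45: {{f},{c,f},{c,g},{f,g},{c,f,g}}
  U134: {{a,c}}
  U234: {{c,g},{c,f,g}}
  U235: {{c,g},{c,f,g}}
  U245: {{c,g},{f,g},{c,f,g}}
  U345: {{c,f},{c,g},{c,f,g}}
  U2345: {{c,g},{c,f,g}}
C dims 8,9,5,1; δ0: rk 5, SNF 1^5; δ1: rk 4, SNF 1^4; δ2: rk 1, SNF 1^1
Ȟ^0: (8−5)−0=3 ⇒ Z^3
Ȟ^1: (9−4)−5=0 ⇒ 0
Ȟ^2: (5−1)−4=0 ⇒ 0

Ȟ^0(U;F) ≅ Z^3; Ȟ^1(U;F) ≅ 0; Ȟ^2(U;F) ≅ 0


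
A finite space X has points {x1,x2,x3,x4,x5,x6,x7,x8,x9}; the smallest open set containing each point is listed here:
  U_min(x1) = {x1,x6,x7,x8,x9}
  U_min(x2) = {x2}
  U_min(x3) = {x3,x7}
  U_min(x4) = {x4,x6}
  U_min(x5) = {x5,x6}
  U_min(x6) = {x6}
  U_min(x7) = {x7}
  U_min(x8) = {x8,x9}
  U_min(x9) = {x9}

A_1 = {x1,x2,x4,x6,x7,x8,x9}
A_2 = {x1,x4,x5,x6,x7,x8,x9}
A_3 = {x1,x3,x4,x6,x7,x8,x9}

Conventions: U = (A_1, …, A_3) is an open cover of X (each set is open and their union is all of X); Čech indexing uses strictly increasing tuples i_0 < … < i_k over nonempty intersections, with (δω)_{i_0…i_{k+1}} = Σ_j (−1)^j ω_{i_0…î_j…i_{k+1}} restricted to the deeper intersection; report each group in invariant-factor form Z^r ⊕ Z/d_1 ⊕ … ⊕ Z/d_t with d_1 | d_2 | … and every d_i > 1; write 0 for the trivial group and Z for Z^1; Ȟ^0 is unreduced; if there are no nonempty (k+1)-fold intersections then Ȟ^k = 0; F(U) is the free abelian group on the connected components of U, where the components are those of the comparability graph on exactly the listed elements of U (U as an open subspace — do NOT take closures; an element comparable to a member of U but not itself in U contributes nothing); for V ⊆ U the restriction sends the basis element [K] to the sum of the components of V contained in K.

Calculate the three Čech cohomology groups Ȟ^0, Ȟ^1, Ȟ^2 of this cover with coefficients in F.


Ȟ^0 ≅ Z^2; Ȟ^1 ≅ 0; Ȟ^2 ≅ 0

nonempty intersections:
  A12={x1,x4,x6,x7,x8,x9} A13={x1,x4,x6,x7,x8,x9} A23={x1,x4,x6,x7,x8,x9}
  A123={x1,x4,x6,x7,x8,x9}
components per intersection:
  A1: {x1,x4,x6,x7,x8,x9} {x2}
  A2: {x1,x4,x5,x6,x7,x8,x9}
  A3: {x1,x3,x4,x6,x7,x8,x9}
  A12: {x1,x4,x6,x7,x8,x9}
  A13: {x1,x4,x6,x7,x8,x9}
  A23: {x1,x4,x6,x7,x8,x9}
  A123: {x1,x4,x6,x7,x8,x9}
C dims 4,3,1; δ0: rk 2, SNF 1^2; δ1: rk 1, SNF 1^1
Ȟ^0: (4−2)−0=2 ⇒ Z^2
Ȟ^1: (3−1)−2=0 ⇒ 0
Ȟ^2: (1−0)−1=0 ⇒ 0


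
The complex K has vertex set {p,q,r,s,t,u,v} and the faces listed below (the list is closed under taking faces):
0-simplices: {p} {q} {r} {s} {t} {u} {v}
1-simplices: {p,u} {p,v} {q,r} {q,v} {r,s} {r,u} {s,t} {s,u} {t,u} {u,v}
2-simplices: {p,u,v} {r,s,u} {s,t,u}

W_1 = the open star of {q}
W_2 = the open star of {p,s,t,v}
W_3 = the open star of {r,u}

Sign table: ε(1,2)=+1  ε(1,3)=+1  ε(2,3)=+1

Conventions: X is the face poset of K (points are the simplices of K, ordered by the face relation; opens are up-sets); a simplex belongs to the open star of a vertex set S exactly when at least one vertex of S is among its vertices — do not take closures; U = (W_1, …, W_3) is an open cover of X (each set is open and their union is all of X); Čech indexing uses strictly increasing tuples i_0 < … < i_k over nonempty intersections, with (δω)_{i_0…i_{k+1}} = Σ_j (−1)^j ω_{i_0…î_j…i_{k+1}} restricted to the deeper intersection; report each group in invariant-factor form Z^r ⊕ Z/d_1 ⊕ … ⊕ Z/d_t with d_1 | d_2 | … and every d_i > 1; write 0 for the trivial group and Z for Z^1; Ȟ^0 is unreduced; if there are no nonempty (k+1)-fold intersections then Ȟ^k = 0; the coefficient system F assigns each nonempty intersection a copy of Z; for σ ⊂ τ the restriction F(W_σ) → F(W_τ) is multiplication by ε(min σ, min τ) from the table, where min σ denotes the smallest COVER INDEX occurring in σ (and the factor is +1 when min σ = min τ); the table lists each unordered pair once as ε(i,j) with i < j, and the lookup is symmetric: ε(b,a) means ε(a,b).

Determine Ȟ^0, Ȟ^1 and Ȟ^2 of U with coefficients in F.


Ȟ^0 = Z; Ȟ^1 = Z; Ȟ^2 = 0

intersection data:
  W1={{q},{q,r},{q,v}} W2={{p},{s},{t},{v},{p,u},{p,v},{q,v},{r,s},{s,t},{s,u},{t,u},{u,v},{p,u,v},{r,s,u},{s,t,u}} W3={{r},{u},{p,u},{q,r},{r,s},{r,u},{s,u},{t,u},{u,v},{p,u,v},{r,s,u},{s,t,u}}
  W12={{q,v}} W13={{q,r}} W23={{p,u},{r,s},{s,u},{t,u},{u,v},{p,u,v},{r,s,u},{s,t,u}}
C dims 3,3; δ0: rk 2, SNF 1^2
Ȟ^0 = (3 − 2) − 0 = 1, so Ȟ^0 ≅ Z
Ȟ^1 = (3 − 0) − 2 = 1, so Ȟ^1 ≅ Z
Ȟ^2 = (0 − 0) − 0 = 0, so Ȟ^2 ≅ 0


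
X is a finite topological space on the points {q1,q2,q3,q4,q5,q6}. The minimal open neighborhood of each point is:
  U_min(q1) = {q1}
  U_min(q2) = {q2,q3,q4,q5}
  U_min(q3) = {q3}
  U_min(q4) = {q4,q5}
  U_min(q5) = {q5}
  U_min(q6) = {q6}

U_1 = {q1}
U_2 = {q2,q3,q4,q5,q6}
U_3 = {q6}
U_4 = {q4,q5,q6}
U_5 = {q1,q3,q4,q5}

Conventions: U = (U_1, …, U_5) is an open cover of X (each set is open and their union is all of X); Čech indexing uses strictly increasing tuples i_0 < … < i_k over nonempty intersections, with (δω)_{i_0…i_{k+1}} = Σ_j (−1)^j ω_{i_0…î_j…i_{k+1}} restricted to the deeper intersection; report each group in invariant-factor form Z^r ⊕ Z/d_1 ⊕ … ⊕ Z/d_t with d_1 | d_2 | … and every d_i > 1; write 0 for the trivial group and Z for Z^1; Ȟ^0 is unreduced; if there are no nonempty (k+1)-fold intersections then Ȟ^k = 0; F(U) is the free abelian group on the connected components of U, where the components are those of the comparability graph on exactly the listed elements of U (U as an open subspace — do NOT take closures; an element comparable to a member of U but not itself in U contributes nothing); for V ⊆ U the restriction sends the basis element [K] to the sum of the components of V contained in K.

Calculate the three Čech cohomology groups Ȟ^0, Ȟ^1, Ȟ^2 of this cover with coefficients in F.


Ȟ^0(U;F) ≅ Z^3,  Ȟ^1(U;F) ≅ 0,  Ȟ^2(U;F) ≅ 0

cover nerve:
  U15={q1} U23={q6} U24={q4,q5,q6} U25={q3,q4,q5} U34={q6} U45={q4,q5}
  U234={q6} U245={q4,q5}
components per intersection:
  U1: {q1}
  U2: {q2,q3,q4,q5} {q6}
  U3: {q6}
  U4: {q4,q5} {q6}
  U5: {q1} {q3} {q4,q5}
  U15: {q1}
  U23: {q6}
  U24: {q4,q5} {q6}
  U25: {q3} {q4,q5}
  U34: {q6}
  U45: {q4,q5}
  U234: {q6}
  U245: {q4,q5}
C dims 9,8,2; δ0: rk 6, SNF 1^6; δ1: rk 2, SNF 1^2
Ȟ^0: (9−6)−0=3 ⇒ Z^3
Ȟ^1: (8−2)−6=0 ⇒ 0
Ȟ^2: (2−0)−2=0 ⇒ 0


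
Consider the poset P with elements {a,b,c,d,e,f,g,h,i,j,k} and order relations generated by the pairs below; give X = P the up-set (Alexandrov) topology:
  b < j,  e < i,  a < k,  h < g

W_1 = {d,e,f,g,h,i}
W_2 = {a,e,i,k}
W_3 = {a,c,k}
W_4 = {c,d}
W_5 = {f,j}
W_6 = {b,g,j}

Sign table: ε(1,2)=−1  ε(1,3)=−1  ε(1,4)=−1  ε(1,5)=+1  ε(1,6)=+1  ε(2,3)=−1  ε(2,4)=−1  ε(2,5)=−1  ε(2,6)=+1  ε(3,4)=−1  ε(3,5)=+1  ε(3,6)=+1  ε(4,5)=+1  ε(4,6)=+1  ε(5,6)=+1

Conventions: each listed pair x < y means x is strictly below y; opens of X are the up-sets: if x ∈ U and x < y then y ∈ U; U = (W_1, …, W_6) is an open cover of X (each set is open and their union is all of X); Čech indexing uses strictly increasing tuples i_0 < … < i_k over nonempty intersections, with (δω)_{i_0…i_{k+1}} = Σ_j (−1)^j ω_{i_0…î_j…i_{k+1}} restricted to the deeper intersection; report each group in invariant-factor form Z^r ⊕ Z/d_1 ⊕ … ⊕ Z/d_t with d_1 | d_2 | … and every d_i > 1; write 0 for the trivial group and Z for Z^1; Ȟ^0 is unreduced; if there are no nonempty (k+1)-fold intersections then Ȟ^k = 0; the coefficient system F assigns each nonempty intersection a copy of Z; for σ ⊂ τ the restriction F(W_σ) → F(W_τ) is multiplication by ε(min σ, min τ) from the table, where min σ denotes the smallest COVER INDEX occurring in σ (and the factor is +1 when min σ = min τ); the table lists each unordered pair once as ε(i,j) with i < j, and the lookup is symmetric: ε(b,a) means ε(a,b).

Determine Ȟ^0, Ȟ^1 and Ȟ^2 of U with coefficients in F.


Ȟ^0 = Z,  Ȟ^1 = Z^2,  Ȟ^2 = 0

cover nerve:
  W12={e,i} W14={d} W15={f} W16={g} W23={a,k} W34={c} W56={j}
C dims 6,7; δ0: rk 5, SNF 1^5
Ȟ^0: (6−5)−0=1 ⇒ Z
Ȟ^1: (7−0)−5=2 ⇒ Z^2
Ȟ^2: (0−0)−0=0 ⇒ 0


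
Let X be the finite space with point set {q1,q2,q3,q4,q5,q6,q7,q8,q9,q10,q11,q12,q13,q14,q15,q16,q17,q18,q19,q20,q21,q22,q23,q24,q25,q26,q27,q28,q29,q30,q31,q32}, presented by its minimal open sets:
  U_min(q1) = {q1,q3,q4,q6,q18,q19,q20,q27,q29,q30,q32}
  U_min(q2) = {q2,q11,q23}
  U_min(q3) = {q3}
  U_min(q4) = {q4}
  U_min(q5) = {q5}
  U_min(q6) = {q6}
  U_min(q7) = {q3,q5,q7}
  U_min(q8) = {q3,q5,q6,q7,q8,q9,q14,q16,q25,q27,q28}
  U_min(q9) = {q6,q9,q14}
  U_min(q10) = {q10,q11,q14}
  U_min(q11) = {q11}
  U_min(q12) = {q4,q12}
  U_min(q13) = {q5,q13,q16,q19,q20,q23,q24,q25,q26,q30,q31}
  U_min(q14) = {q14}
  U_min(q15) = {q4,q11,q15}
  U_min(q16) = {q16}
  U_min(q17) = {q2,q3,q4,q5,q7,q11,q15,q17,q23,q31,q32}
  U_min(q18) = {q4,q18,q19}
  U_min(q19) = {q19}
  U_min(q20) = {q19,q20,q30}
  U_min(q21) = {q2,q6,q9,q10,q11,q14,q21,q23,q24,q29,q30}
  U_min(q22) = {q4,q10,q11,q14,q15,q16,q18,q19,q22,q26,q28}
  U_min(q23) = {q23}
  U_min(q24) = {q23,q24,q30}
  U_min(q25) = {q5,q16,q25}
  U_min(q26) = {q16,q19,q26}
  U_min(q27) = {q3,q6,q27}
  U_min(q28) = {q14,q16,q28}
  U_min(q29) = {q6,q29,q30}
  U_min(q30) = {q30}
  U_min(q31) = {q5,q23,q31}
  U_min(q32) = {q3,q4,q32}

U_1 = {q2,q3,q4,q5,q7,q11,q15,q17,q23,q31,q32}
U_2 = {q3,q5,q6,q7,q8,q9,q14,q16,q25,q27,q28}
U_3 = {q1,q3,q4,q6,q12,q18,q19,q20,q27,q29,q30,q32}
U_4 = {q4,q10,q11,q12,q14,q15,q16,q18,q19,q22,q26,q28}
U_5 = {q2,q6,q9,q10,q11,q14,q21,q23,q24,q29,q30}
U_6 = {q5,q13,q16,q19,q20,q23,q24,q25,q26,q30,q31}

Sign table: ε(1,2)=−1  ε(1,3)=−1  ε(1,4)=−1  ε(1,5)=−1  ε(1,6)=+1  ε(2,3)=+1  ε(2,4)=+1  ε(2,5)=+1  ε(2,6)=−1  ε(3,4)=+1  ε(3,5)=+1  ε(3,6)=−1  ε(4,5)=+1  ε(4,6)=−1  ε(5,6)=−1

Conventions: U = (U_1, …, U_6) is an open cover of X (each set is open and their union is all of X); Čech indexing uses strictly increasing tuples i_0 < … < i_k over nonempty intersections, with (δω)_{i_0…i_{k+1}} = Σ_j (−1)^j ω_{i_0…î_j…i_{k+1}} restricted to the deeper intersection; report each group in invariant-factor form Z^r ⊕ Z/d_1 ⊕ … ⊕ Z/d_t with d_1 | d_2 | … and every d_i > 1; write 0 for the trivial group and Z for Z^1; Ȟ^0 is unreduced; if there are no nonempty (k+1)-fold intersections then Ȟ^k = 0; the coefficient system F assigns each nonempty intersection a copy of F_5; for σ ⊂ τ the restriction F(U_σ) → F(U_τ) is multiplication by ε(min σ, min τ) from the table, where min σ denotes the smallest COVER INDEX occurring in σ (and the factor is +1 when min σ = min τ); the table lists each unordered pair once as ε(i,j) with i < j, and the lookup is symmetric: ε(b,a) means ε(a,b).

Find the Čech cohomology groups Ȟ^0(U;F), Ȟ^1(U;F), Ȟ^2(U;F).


nerve of the cover:
  U12={q3,q5,q7} U13={q3,q4,q32} U14={q4,q11,q15} U15={q2,q11,q23} U16={q5,q23,q31} U23={q3,q6,q27} U24={q14,q16,q28} U25={q6,q9,q14} U26={q5,q16,q25} U34={q4,q12,q18,q19} U35={q6,q29,q30} U36={q19,q20,q30} U45={q10,q11,q14} U46={q16,q19,q26} U56={q23,q24,q30}
  U123={q3} U126={q5} U134={q4} U145={q11} U156={q23} U235={q6} U245={q14} U246={q16} U346={q19} U356={q30}
C dims 6,15,10; δ0: rk_F5 5; δ1: rk_F5 10
Ȟ^0 = (6 − 5) − 0 = 1, so Ȟ^0 ≅ Z/5
Ȟ^1 = (15 − 10) − 5 = 0, so Ȟ^1 ≅ 0
Ȟ^2 = (10 − 0) − 10 = 0, so Ȟ^2 ≅ 0

Ȟ^0 = Z/5,  Ȟ^1 = 0,  Ȟ^2 = 0


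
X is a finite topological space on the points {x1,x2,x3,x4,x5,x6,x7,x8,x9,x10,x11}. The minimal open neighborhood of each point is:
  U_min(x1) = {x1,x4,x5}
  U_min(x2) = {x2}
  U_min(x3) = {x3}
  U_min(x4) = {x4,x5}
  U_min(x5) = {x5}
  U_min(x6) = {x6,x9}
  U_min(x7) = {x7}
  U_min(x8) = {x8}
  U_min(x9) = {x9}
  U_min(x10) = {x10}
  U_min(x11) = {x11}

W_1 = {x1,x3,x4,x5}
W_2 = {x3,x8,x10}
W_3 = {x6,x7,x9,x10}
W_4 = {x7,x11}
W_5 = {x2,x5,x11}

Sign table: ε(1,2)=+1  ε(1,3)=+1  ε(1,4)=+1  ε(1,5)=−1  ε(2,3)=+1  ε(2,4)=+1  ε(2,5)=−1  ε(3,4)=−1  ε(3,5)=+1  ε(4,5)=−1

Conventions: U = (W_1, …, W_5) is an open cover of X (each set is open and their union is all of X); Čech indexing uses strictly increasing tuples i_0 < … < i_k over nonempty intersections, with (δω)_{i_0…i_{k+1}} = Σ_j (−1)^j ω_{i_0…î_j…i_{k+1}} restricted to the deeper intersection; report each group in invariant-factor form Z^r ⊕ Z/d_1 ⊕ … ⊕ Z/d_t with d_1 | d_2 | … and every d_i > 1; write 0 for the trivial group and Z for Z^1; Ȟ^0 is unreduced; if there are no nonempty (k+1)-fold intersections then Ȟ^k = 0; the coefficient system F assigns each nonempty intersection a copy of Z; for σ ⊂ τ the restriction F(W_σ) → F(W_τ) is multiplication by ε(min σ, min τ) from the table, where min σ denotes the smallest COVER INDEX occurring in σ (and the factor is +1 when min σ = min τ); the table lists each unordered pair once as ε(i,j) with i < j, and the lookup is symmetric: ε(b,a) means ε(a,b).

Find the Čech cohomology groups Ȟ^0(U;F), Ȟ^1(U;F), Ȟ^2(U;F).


nonempty intersections:
  W12={x3} W15={x5} W23={x10} W34={x7} W45={x11}
C dims 5,5; δ0: rk 5, SNF 1^4·2
Ȟ^0: (5−5)−0=0 ⇒ 0
Ȟ^1: (5−0)−5=0 plus torsion [2] ⇒ Z/2
Ȟ^2: (0−0)−0=0 ⇒ 0

Ȟ^0 = 0, Ȟ^1 = Z/2 and Ȟ^2 = 0


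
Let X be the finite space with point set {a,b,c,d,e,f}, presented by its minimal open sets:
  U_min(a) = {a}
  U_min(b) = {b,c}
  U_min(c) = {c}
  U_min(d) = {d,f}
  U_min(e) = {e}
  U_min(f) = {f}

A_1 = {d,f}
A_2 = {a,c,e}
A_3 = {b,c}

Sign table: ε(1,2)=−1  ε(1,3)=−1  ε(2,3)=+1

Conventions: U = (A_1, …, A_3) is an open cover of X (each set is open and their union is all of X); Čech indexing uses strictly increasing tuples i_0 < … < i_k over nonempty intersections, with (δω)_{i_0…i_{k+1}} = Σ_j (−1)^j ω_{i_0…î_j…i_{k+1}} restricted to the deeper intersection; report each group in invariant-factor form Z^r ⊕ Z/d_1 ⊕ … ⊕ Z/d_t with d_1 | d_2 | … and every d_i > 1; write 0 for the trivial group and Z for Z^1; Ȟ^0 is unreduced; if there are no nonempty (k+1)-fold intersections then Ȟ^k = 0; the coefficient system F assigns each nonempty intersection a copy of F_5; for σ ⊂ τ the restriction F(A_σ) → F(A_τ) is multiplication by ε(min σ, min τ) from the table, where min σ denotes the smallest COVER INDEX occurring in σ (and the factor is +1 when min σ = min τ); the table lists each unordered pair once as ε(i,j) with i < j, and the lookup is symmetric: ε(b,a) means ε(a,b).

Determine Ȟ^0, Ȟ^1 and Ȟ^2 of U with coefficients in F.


cover nerve:
  A23={c}
C dims 3,1; δ0: rk_F5 1
Ȟ^0: (3−1)−0=2 ⇒ Z/5 ⊕ Z/5
Ȟ^1: (1−0)−1=0 ⇒ 0
Ȟ^2: (0−0)−0=0 ⇒ 0

Ȟ^0(U;F) ≅ Z/5 ⊕ Z/5, Ȟ^1(U;F) ≅ 0, Ȟ^2(U;F) ≅ 0


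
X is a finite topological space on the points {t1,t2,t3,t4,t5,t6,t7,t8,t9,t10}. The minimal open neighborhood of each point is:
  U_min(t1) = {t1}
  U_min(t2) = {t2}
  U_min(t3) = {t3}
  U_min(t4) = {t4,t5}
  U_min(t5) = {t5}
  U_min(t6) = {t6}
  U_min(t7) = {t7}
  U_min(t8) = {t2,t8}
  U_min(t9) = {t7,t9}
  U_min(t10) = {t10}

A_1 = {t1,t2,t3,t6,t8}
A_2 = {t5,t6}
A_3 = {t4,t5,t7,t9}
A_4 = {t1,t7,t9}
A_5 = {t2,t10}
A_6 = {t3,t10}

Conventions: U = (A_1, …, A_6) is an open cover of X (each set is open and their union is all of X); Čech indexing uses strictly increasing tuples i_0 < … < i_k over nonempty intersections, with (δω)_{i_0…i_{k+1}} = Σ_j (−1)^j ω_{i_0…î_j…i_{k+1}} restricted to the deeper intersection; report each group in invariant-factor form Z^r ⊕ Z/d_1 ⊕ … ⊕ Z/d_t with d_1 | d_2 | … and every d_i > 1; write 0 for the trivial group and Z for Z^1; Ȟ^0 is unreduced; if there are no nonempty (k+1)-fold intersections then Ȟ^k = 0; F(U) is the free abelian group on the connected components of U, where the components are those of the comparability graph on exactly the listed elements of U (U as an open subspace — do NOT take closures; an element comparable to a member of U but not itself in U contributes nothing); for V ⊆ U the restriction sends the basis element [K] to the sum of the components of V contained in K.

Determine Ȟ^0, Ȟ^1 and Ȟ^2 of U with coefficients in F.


cover nerve:
  A12={t6} A14={t1} A15={t2} A16={t3} A23={t5} A34={t7,t9} A56={t10}
components per intersection:
  A1: {t1} {t2,t8} {t3} {t6}
  A2: {t5} {t6}
  A3: {t4,t5} {t7,t9}
  A4: {t1} {t7,t9}
  A5: {t2} {t10}
  A6: {t3} {t10}
  A12: {t6}
  A14: {t1}
  A15: {t2}
  A16: {t3}
  A23: {t5}
  A34: {t7,t9}
  A56: {t10}
C dims 14,7; δ0: rk 7, SNF 1^7
Ȟ^0: (14−7)−0=7 ⇒ Z^7
Ȟ^1: (7−0)−7=0 ⇒ 0
Ȟ^2: (0−0)−0=0 ⇒ 0

Ȟ^0(U;F) ≅ Z^7, Ȟ^1(U;F) ≅ 0 and Ȟ^2(U;F) ≅ 0


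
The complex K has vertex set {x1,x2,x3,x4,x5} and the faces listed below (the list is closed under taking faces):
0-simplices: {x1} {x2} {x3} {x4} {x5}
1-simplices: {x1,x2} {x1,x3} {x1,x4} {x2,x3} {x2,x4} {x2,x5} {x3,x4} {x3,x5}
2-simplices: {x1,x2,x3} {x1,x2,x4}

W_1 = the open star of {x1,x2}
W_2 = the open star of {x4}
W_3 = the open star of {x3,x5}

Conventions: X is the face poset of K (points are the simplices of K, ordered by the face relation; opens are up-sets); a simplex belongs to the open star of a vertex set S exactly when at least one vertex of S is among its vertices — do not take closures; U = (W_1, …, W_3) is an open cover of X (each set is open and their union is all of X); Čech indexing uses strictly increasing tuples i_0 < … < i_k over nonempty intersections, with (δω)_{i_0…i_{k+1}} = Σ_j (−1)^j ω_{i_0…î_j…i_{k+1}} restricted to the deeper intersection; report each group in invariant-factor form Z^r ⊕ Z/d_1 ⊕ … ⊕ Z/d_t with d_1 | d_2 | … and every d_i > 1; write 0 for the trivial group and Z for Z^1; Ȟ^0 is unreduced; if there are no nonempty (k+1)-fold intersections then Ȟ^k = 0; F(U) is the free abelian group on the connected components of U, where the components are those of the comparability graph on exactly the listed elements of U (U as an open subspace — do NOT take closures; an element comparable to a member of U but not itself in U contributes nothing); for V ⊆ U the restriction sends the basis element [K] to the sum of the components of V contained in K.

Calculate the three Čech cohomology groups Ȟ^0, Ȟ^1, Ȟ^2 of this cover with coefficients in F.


nonempty intersections:
  W1={{x1},{x2},{x1,x2},{x1,x3},{x1,x4},{x2,x3},{x2,x4},{x2,x5},{x1,x2,x3},{x1,x2,x4}} W2={{x4},{x1,x4},{x2,x4},{x3,x4},{x1,x2,x4}} W3={{x3},{x5},{x1,x3},{x2,x3},{x2,x5},{x3,x4},{x3,x5},{x1,x2,x3}}
  W12={{x1,x4},{x2,x4},{x1,x2,x4}} W13={{x1,x3},{x2,x3},{x2,x5},{x1,x2,x3}} W23={{x3,x4}}
components per intersection:
  W1: {{x1},{x2},{x1,x2},{x1,x3},{x1,x4},{x2,x3},{x2,x4},{x2,x5},{x1,x2,x3},{x1,x2,x4}}
  W2: {{x4},{x1,x4},{x2,x4},{x3,x4},{x1,x2,x4}}
  W3: {{x3},{x5},{x1,x3},{x2,x3},{x2,x5},{x3,x4},{x3,x5},{x1,x2,x3}}
  W12: {{x1,x4},{x2,x4},{x1,x2,x4}}
  W13: {{x1,x3},{x2,x3},{x1,x2,x3}} {{x2,x5}}
  W23: {{x3,x4}}
C dims 3,4; δ0: rk 2, SNF 1^2
Ȟ^0: (3−2)−0=1 ⇒ Z
Ȟ^1: (4−0)−2=2 ⇒ Z^2
Ȟ^2: (0−0)−0=0 ⇒ 0

Ȟ^0 = Z,  Ȟ^1 = Z^2,  Ȟ^2 = 0


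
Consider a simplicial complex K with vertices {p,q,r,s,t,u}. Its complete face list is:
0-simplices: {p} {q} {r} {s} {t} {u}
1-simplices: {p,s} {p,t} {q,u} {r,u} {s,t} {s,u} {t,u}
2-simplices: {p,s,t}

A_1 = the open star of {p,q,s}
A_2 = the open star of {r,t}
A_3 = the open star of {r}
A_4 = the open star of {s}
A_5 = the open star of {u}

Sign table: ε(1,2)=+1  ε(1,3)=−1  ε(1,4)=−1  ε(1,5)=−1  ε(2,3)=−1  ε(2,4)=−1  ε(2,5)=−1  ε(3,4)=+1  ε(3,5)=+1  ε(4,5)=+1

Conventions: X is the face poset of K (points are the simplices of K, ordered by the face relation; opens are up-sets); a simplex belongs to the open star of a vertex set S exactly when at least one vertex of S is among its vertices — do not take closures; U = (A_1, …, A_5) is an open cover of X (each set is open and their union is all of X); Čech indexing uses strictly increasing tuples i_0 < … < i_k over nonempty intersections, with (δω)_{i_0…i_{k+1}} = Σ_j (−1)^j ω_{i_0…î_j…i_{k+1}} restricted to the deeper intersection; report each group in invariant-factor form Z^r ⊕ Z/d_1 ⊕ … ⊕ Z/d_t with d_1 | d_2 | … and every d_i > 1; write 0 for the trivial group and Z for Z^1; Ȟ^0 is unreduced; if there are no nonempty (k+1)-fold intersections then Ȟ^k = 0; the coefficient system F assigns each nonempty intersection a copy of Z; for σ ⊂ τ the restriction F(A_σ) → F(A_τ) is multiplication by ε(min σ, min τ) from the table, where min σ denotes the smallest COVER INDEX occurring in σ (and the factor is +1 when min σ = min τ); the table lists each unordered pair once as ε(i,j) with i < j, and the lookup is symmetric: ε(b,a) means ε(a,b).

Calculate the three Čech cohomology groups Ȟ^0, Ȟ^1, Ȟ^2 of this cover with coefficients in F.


intersection data:
  A1={{p},{q},{s},{p,s},{p,t},{q,u},{s,t},{s,u},{p,s,t}} A2={{r},{t},{p,t},{r,u},{s,t},{t,u},{p,s,t}} A3={{r},{r,u}} A4={{s},{p,s},{s,t},{s,u},{p,s,t}} A5={{u},{q,u},{r,u},{s,u},{t,u}}
  A12={{p,t},{s,t},{p,s,t}} A14={{s},{p,s},{s,t},{s,u},{p,s,t}} A15={{q,u},{s,u}} A23={{r},{r,u}} A24={{s,t},{p,s,t}} A25={{r,u},{t,u}} A35={{r,u}} A45={{s,u}}
  A124={{s,t},{p,s,t}} A145={{s,u}} A235={{r,u}}
C dims 5,8,3; δ0: rk 4, SNF 1^4; δ1: rk 3, SNF 1^3
Ȟ^0 = (5 − 4) − 0 = 1, so Ȟ^0 ≅ Z
Ȟ^1 = (8 − 3) − 4 = 1, so Ȟ^1 ≅ Z
Ȟ^2 = (3 − 0) − 3 = 0, so Ȟ^2 ≅ 0

Ȟ^0 ≅ Z, Ȟ^1 ≅ Z and Ȟ^2 ≅ 0
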